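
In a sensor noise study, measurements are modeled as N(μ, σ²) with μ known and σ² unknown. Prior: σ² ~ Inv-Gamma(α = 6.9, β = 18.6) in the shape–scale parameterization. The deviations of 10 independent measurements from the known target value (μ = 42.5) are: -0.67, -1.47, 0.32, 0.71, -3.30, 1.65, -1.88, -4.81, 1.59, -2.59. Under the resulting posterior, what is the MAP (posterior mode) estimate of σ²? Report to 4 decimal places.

3.4859

With known mean μ and an Inverse-Gamma(α, β) prior on σ², the Normal likelihood is conjugate: posterior is Inv-Gamma(α + n/2, β + Σ(xᵢ−μ)²/2).
Σ(xᵢ−μ)² = (-0.67)² + (-1.47)² + (0.32)² + (0.71)² + (-3.30)² + (1.65)² + (-1.88)² + (-4.81)² + (1.59)² + (-2.59)² = 52.7355.
Posterior: Inv-Gamma(6.9 + 10/2, 18.6 + 52.7355/2) = Inv-Gamma(11.90, 44.96775).
Mode = β/(α+1) = 44.96775/12.90 = 3.4859.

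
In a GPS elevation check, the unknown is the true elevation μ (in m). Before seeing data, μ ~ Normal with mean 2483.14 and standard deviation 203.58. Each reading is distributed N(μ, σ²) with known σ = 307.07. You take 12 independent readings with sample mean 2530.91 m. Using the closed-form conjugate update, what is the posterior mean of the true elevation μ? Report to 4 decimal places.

For Normal data with known variance σ², a Normal(μ₀, σ₀²) prior on μ is conjugate. Posterior precision = 1/σ₀² + n/σ²; posterior mean is the precision-weighted average of μ₀ and x̄.
n·x̄ = 12·2530.91 = 30370.92.
σ₀² = 203.58² = 41444.8164, σ² = 307.07² = 94291.9849; σ² + n·σ₀² = 94291.9849 + 12·41444.8164 = 591629.7817.
Posterior mean = (μ₀/σ₀² + n·x̄/σ²)/(1/σ₀² + n/σ²) = (σ²·μ₀ + σ₀²·n·x̄)/(σ² + n·σ₀²) = (94291.9849·2483.14 + 41444.8164·30370.92)/591629.7817 = 1492857402.683674/591629.7817 = 2523.2966.

2523.2966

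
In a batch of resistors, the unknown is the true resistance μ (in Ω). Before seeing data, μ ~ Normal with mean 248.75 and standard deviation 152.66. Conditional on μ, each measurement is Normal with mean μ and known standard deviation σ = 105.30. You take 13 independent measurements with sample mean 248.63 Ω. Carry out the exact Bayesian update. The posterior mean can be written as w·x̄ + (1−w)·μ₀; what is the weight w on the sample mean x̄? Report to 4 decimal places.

0.9647

For Normal data with known variance σ², a Normal(μ₀, σ₀²) prior on μ is conjugate. Posterior precision = 1/σ₀² + n/σ²; posterior mean is the precision-weighted average of μ₀ and x̄.
σ₀² = 152.66² = 23305.0756, σ² = 105.30² = 11088.09. Prior precision 1/σ₀² = 1/23305.0756; data precision n/σ² = 13/11088.09.
w = (n/σ²)/(1/σ₀² + n/σ²) = n·σ₀²/(σ² + n·σ₀²) = 13·23305.0756/(11088.09 + 13·23305.0756) = 302965.9828/314054.0728 = 0.9647.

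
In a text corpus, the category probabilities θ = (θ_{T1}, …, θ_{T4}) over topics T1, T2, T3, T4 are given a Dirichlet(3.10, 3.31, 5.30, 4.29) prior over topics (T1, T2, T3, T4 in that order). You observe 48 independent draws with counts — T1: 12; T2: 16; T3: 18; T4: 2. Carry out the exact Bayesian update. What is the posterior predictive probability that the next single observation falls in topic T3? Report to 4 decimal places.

The Dirichlet prior is conjugate to the Multinomial likelihood: each posterior αⱼ = prior αⱼ + observed count nⱼ.
Posterior concentration: (15.10, 19.31, 23.30, 6.29), total = 64.00.
P(next = T3 | data) = α_{T3}/Σα = 0.3641.

0.3641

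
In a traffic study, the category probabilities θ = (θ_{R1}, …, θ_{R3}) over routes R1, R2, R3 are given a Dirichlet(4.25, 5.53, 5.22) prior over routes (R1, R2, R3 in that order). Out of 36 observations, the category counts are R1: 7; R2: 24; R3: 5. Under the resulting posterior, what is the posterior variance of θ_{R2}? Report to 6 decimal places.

0.004688

The Dirichlet prior is conjugate to the Multinomial likelihood: each posterior αⱼ = prior αⱼ + observed count nⱼ.
Posterior concentration: (11.25, 29.53, 10.22), total = 51.00.
Var[θ_j] = α_j(Σα−α_j)/((Σα)²(Σα+1)) = 29.53·21.47/(51.00²·52.00) = 0.004688.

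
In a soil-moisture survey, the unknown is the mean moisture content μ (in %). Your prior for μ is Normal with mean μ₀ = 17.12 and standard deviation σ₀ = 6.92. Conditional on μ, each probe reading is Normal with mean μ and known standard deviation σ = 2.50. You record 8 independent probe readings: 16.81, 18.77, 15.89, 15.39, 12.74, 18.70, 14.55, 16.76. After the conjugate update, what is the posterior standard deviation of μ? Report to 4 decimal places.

For Normal data with known variance σ², a Normal(μ₀, σ₀²) prior on μ is conjugate. Posterior precision = 1/σ₀² + n/σ²; posterior mean is the precision-weighted average of μ₀ and x̄.
σ₀² = 6.92² = 47.8864, σ² = 2.50² = 6.25; σ² + n·σ₀² = 6.25 + 8·47.8864 = 389.3412.
Posterior precision = 1/σ₀² + n/σ² = 1/47.8864 + 8/6.25 = (σ² + n·σ₀²)/(σ₀²σ²) = 389.3412/(47.8864·6.25); posterior variance σₙ² = σ₀²σ²/(σ² + n·σ₀²) = 47.8864·6.25/389.3412 = 0.768709.
Posterior SD = √σₙ² = √(47.8864·6.25/389.3412) = 0.8768.

0.8768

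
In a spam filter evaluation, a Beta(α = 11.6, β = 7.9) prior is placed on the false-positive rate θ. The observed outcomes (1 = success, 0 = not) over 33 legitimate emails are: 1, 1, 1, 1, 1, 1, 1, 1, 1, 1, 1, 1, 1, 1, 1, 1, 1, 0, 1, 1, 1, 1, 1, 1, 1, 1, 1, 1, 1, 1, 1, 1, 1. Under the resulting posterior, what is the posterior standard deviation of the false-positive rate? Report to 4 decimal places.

0.0513

The Beta prior is conjugate to a Binomial/Bernoulli likelihood; the update adds successes to α and failures to β.
Posterior: Beta(α+k, β+n−k) = Beta(11.6+32, 7.9+1) = Beta(43.6, 8.9).
Var = αβ/((α+β)²(α+β+1)) = 43.6·8.9/(52.5²·53.5) = 0.00263150; SD = √0.00263150 = 0.0513.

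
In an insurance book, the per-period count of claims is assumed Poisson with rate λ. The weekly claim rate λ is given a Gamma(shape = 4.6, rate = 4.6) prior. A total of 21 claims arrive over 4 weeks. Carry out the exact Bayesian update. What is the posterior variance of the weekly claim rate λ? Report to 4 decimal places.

With a Gamma(shape α, rate β) prior, the Poisson likelihood is conjugate: the posterior is Gamma(α + ΣXᵢ, β + n).
Posterior: Gamma(α+S, β+n) = Gamma(4.6+21, 4.6+4) = Gamma(25.6, 8.6).
Var = α/β² = 25.6/8.6² = 0.3461.

0.3461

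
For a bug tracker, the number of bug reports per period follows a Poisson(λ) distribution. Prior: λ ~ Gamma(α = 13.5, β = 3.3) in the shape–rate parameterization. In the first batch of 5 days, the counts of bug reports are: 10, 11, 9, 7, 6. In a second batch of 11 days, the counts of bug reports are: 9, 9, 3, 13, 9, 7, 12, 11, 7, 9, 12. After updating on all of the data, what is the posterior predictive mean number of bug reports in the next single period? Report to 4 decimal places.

With a Gamma(shape α, rate β) prior, the Poisson likelihood is conjugate: the posterior is Gamma(α + ΣXᵢ, β + n).
Batch 1: sum of counts S = 43 over n = 5 days.
After batch 1: Gamma(α+S, β+n) = Gamma(13.5+43, 3.3+5) = Gamma(56.5, 8.3).
Batch 2: sum of counts S = 101 over n = 11 days.
After batch 2: Gamma(α+S, β+n) = Gamma(56.5+101, 8.3+11) = Gamma(157.5, 19.3).
The predictive distribution for one future period is NegBinom with mean α/β = 8.1606.

8.1606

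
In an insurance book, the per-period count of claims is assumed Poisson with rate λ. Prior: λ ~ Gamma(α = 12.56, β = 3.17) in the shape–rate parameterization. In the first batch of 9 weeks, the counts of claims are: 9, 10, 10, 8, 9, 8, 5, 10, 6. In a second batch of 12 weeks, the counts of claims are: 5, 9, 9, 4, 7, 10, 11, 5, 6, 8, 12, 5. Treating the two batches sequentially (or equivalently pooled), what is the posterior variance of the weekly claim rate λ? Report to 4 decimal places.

With a Gamma(shape α, rate β) prior, the Poisson likelihood is conjugate: the posterior is Gamma(α + ΣXᵢ, β + n).
Batch 1: sum of counts S = 75 over n = 9 weeks.
After batch 1: Gamma(α+S, β+n) = Gamma(12.56+75, 3.17+9) = Gamma(87.56, 12.17).
Batch 2: sum of counts S = 91 over n = 12 weeks.
After batch 2: Gamma(α+S, β+n) = Gamma(87.56+91, 12.17+12) = Gamma(178.56, 24.17).
Var = α/β² = 178.56/24.17² = 0.3057.

0.3057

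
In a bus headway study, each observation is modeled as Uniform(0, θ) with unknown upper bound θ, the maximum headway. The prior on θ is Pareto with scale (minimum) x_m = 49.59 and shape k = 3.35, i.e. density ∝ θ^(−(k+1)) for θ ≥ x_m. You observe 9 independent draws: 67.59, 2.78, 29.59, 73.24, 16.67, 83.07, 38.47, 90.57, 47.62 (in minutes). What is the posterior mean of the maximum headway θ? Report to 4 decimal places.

A Pareto(scale x_m, shape k) prior on the upper bound θ of Uniform(0, θ) is conjugate: posterior is Pareto(max(x_m, max xᵢ), k + n).
Sample maximum = 90.57; prior scale x_m = 49.59 → posterior scale = max = 90.57.
Posterior shape = 3.35 + 9 = 12.35.
E[θ|data] = k·x_m/(k−1) = 12.35·90.57/11.35 = 98.5497.

98.5497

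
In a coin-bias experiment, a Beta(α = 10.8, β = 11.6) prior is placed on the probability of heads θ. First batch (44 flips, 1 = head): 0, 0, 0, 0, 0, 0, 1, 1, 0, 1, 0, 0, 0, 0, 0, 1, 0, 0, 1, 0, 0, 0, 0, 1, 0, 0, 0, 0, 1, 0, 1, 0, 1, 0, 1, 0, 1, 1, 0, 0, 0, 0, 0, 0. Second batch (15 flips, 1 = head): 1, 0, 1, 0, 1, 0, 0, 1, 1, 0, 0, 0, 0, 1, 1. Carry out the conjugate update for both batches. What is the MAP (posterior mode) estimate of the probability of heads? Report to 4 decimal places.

The Beta prior is conjugate to a Binomial/Bernoulli likelihood; the update adds successes to α and failures to β.
After batch 1: Beta(10.8+12, 11.6+32) = Beta(22.8, 43.6).
After batch 2: Beta(22.8+7, 43.6+8) = Beta(29.8, 51.6).
Mode of Beta(a,b) for a,b>1 is (a−1)/(a+b−2) = 28.8/79.4 = 0.3627.

0.3627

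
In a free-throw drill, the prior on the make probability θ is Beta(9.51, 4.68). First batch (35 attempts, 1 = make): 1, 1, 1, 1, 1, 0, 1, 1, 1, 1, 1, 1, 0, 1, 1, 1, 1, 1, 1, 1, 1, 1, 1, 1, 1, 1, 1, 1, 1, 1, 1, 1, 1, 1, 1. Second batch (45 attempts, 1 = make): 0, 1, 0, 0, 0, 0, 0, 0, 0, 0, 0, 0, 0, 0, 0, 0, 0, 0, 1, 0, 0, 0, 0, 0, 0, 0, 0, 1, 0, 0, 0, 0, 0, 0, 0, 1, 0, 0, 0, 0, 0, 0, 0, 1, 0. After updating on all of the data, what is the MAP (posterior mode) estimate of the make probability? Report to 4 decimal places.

The Beta prior is conjugate to a Binomial/Bernoulli likelihood; the update adds successes to α and failures to β.
After batch 1: Beta(9.51+33, 4.68+2) = Beta(42.51, 6.68).
After batch 2: Beta(42.51+5, 6.68+40) = Beta(47.51, 46.68).
Mode of Beta(a,b) for a,b>1 is (a−1)/(a+b−2) = 46.51/92.19 = 0.5045.

0.5045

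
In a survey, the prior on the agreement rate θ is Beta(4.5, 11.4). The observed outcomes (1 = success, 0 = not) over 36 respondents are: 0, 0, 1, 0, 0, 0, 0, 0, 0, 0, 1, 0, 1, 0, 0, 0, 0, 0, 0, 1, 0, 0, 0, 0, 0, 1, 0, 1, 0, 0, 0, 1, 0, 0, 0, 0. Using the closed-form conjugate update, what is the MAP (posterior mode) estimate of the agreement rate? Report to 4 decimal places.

The Beta prior is conjugate to a Binomial/Bernoulli likelihood; the update adds successes to α and failures to β.
Posterior: Beta(α+k, β+n−k) = Beta(4.5+7, 11.4+29) = Beta(11.5, 40.4).
Mode of Beta(a,b) for a,b>1 is (a−1)/(a+b−2) = 10.5/49.9 = 0.2104.

0.2104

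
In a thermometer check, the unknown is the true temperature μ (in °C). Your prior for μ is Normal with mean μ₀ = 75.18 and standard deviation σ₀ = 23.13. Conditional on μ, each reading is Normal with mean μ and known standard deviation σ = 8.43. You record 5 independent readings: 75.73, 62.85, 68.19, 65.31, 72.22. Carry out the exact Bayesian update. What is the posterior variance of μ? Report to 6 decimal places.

13.845163

For Normal data with known variance σ², a Normal(μ₀, σ₀²) prior on μ is conjugate. Posterior precision = 1/σ₀² + n/σ²; posterior mean is the precision-weighted average of μ₀ and x̄.
σ₀² = 23.13² = 534.9969, σ² = 8.43² = 71.0649; σ² + n·σ₀² = 71.0649 + 5·534.9969 = 2746.0494.
Posterior precision = 1/σ₀² + n/σ² = 1/534.9969 + 5/71.0649 = (σ² + n·σ₀²)/(σ₀²σ²) = 2746.0494/(534.9969·71.0649); posterior variance σₙ² = σ₀²σ²/(σ² + n·σ₀²) = 534.9969·71.0649/2746.0494 = 13.845163.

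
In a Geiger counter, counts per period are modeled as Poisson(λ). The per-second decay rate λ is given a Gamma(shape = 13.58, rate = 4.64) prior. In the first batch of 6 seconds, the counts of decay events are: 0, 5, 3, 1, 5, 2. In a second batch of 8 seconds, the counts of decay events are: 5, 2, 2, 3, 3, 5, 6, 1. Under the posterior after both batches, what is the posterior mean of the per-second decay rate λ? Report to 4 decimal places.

With a Gamma(shape α, rate β) prior, the Poisson likelihood is conjugate: the posterior is Gamma(α + ΣXᵢ, β + n).
Batch 1: sum of counts S = 16 over n = 6 seconds.
After batch 1: Gamma(α+S, β+n) = Gamma(13.58+16, 4.64+6) = Gamma(29.58, 10.64).
Batch 2: sum of counts S = 27 over n = 8 seconds.
After batch 2: Gamma(α+S, β+n) = Gamma(29.58+27, 10.64+8) = Gamma(56.58, 18.64).
Posterior mean = α/β = 56.58/18.64 = 3.0354.

3.0354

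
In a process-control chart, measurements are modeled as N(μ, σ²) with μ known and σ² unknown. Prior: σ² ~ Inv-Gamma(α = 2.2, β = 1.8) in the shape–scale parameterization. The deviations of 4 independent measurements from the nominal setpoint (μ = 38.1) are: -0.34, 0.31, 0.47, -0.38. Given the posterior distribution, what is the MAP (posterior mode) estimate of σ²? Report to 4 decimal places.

With known mean μ and an Inverse-Gamma(α, β) prior on σ², the Normal likelihood is conjugate: posterior is Inv-Gamma(α + n/2, β + Σ(xᵢ−μ)²/2).
Σ(xᵢ−μ)² = (-0.34)² + (0.31)² + (0.47)² + (-0.38)² = 0.5770.
Posterior: Inv-Gamma(2.2 + 4/2, 1.8 + 0.5770/2) = Inv-Gamma(4.20, 2.08850).
Mode = β/(α+1) = 2.08850/5.20 = 0.4016.

0.4016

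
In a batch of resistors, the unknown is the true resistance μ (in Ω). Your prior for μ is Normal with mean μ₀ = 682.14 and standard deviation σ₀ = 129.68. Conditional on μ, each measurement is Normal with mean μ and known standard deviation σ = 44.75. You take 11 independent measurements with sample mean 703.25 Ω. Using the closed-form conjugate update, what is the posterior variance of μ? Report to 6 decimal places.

180.101451

For Normal data with known variance σ², a Normal(μ₀, σ₀²) prior on μ is conjugate. Posterior precision = 1/σ₀² + n/σ²; posterior mean is the precision-weighted average of μ₀ and x̄.
σ₀² = 129.68² = 16816.9024, σ² = 44.75² = 2002.5625; σ² + n·σ₀² = 2002.5625 + 11·16816.9024 = 186988.4889.
Posterior precision = 1/σ₀² + n/σ² = 1/16816.9024 + 11/2002.5625 = (σ² + n·σ₀²)/(σ₀²σ²) = 186988.4889/(16816.9024·2002.5625); posterior variance σₙ² = σ₀²σ²/(σ² + n·σ₀²) = 16816.9024·2002.5625/186988.4889 = 180.101451.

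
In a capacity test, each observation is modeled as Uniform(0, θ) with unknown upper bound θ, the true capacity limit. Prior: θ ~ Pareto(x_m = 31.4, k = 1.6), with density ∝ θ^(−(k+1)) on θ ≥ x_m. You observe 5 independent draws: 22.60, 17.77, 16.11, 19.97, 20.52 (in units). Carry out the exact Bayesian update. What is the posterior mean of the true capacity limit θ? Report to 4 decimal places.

37.0071

A Pareto(scale x_m, shape k) prior on the upper bound θ of Uniform(0, θ) is conjugate: posterior is Pareto(max(x_m, max xᵢ), k + n).
Sample maximum = 22.60; prior scale x_m = 31.4 → posterior scale = max = 31.40.
Posterior shape = 1.6 + 5 = 6.6.
E[θ|data] = k·x_m/(k−1) = 6.6·31.40/5.6 = 37.0071.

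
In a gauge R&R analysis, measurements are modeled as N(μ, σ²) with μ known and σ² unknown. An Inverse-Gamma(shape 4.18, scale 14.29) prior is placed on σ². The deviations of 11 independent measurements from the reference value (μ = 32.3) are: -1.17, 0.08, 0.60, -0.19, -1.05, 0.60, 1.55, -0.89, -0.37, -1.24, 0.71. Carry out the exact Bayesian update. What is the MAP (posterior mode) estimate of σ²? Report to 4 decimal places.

With known mean μ and an Inverse-Gamma(α, β) prior on σ², the Normal likelihood is conjugate: posterior is Inv-Gamma(α + n/2, β + Σ(xᵢ−μ)²/2).
Σ(xᵢ−μ)² = (-1.17)² + (0.08)² + (0.60)² + (-0.19)² + (-1.05)² + (0.60)² + (1.55)² + (-0.89)² + (-0.37)² + (-1.24)² + (0.71)² = 8.6071.
Posterior: Inv-Gamma(4.18 + 11/2, 14.29 + 8.6071/2) = Inv-Gamma(9.68, 18.59355).
Mode = β/(α+1) = 18.59355/10.68 = 1.7410.

1.7410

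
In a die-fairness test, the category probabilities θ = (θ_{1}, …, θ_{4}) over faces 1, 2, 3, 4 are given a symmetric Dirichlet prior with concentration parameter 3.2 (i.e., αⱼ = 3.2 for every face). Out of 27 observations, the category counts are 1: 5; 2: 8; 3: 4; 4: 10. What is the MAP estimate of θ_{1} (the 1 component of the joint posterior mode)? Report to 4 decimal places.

The Dirichlet prior is conjugate to the Multinomial likelihood: each posterior αⱼ = prior αⱼ + observed count nⱼ.
Posterior concentration: (8.2, 11.2, 7.2, 13.2), total = 39.8.
Joint mode component: (α_{1}−1)/(Σα−K) = 7.2/35.8 = 0.2011.

0.2011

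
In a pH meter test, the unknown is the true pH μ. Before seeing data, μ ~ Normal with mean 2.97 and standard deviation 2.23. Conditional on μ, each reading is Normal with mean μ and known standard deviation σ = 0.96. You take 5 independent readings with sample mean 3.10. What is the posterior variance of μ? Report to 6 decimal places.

0.177732

For Normal data with known variance σ², a Normal(μ₀, σ₀²) prior on μ is conjugate. Posterior precision = 1/σ₀² + n/σ²; posterior mean is the precision-weighted average of μ₀ and x̄.
σ₀² = 2.23² = 4.9729, σ² = 0.96² = 0.9216; σ² + n·σ₀² = 0.9216 + 5·4.9729 = 25.7861.
Posterior precision = 1/σ₀² + n/σ² = 1/4.9729 + 5/0.9216 = (σ² + n·σ₀²)/(σ₀²σ²) = 25.7861/(4.9729·0.9216); posterior variance σₙ² = σ₀²σ²/(σ² + n·σ₀²) = 4.9729·0.9216/25.7861 = 0.177732.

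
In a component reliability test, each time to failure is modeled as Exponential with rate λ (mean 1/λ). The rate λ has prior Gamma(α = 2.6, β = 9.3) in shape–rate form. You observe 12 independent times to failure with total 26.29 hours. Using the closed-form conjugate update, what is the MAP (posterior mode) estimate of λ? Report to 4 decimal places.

With a Gamma(shape α, rate β) prior on the exponential rate λ, the posterior after n observations with total T = Σxᵢ is Gamma(α+n, β+T).
Posterior: Gamma(2.6+12, 9.3+26.29) = Gamma(14.6, 35.59).
Mode = (α−1)/β = 0.3821.

0.3821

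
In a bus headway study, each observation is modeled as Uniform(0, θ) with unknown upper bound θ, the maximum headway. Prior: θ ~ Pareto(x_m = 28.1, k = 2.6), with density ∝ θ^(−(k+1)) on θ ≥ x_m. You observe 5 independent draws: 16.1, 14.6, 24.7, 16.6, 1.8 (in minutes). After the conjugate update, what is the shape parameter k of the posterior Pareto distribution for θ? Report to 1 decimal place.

7.6

A Pareto(scale x_m, shape k) prior on the upper bound θ of Uniform(0, θ) is conjugate: posterior is Pareto(max(x_m, max xᵢ), k + n).
Sample maximum = 24.7; prior scale x_m = 28.1 → posterior scale = max = 28.1.
Posterior shape = 2.6 + 5 = 7.6.
Posterior shape k = 7.6.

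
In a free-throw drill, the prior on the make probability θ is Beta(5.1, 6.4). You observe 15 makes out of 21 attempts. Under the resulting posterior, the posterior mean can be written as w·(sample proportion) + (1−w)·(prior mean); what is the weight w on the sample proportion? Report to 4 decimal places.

0.6462

The Beta prior is conjugate to a Binomial/Bernoulli likelihood; the update adds successes to α and failures to β.
Posterior mean = (α₀+k)/(α₀+β₀+n) = [n/(α₀+β₀+n)]·(k/n) + [(α₀+β₀)/(α₀+β₀+n)]·α₀/(α₀+β₀), so only n and the prior enter the weight.
The weight on the data is w = n/(α₀+β₀+n) = 21/(5.1+6.4+21) = 21/32.5 = 0.6462.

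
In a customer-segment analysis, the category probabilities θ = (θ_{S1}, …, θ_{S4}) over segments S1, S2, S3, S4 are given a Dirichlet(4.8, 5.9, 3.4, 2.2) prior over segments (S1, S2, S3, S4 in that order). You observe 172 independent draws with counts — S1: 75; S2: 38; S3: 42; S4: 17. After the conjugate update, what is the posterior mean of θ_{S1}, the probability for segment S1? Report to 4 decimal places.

0.4238

The Dirichlet prior is conjugate to the Multinomial likelihood: each posterior αⱼ = prior αⱼ + observed count nⱼ.
Posterior concentration: (79.8, 43.9, 45.4, 19.2), total = 188.3.
E[θ_{S1}|data] = α_{S1}/Σα = 79.8/188.3 = 0.4238.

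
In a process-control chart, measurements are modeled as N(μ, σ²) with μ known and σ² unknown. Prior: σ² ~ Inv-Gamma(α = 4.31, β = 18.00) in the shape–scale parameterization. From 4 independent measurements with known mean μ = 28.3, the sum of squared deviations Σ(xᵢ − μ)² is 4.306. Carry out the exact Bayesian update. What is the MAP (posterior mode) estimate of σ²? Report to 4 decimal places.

2.7569

With known mean μ and an Inverse-Gamma(α, β) prior on σ², the Normal likelihood is conjugate: posterior is Inv-Gamma(α + n/2, β + Σ(xᵢ−μ)²/2).
Posterior: Inv-Gamma(4.31 + 4/2, 18.00 + 4.306/2) = Inv-Gamma(6.31, 20.1530).
Mode = β/(α+1) = 20.1530/7.31 = 2.7569.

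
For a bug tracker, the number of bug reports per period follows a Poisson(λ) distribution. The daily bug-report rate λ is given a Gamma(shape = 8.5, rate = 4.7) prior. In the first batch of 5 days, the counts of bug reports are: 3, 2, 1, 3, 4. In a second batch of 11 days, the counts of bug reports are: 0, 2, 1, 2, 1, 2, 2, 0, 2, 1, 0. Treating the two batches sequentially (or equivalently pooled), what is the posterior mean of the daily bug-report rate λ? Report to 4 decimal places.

With a Gamma(shape α, rate β) prior, the Poisson likelihood is conjugate: the posterior is Gamma(α + ΣXᵢ, β + n).
Batch 1: sum of counts S = 13 over n = 5 days.
After batch 1: Gamma(α+S, β+n) = Gamma(8.5+13, 4.7+5) = Gamma(21.5, 9.7).
Batch 2: sum of counts S = 13 over n = 11 days.
After batch 2: Gamma(α+S, β+n) = Gamma(21.5+13, 9.7+11) = Gamma(34.5, 20.7).
Posterior mean = α/β = 34.5/20.7 = 1.6667.

1.6667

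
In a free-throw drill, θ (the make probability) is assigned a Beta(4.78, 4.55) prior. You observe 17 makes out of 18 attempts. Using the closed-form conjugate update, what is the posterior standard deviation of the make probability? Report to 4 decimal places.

The Beta prior is conjugate to a Binomial/Bernoulli likelihood; the update adds successes to α and failures to β.
Posterior: Beta(α+k, β+n−k) = Beta(4.78+17, 4.55+1) = Beta(21.78, 5.55).
Var = αβ/((α+β)²(α+β+1)) = 21.78·5.55/(27.33²·28.33) = 0.00571248; SD = √0.00571248 = 0.0756.

0.0756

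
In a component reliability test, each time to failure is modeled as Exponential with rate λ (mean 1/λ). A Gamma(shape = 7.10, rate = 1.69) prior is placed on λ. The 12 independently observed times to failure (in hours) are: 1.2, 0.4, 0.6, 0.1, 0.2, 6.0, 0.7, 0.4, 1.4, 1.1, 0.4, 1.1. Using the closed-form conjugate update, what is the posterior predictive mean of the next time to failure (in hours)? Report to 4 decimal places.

0.8448

With a Gamma(shape α, rate β) prior on the exponential rate λ, the posterior after n observations with total T = Σxᵢ is Gamma(α+n, β+T).
Sum of observations T = 13.6 hours; n = 12.
Posterior: Gamma(7.10+12, 1.69+13.6) = Gamma(19.10, 15.29).
The predictive distribution for the next observation is Lomax; its mean is β/(α−1) = 15.29/18.10 = 0.8448.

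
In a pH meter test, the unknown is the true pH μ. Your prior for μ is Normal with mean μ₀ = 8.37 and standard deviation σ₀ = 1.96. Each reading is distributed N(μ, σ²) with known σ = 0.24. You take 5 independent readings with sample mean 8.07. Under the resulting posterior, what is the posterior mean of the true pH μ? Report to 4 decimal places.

8.0709

For Normal data with known variance σ², a Normal(μ₀, σ₀²) prior on μ is conjugate. Posterior precision = 1/σ₀² + n/σ²; posterior mean is the precision-weighted average of μ₀ and x̄.
n·x̄ = 5·8.07 = 40.35.
σ₀² = 1.96² = 3.8416, σ² = 0.24² = 0.0576; σ² + n·σ₀² = 0.0576 + 5·3.8416 = 19.2656.
Posterior mean = (μ₀/σ₀² + n·x̄/σ²)/(1/σ₀² + n/σ²) = (σ²·μ₀ + σ₀²·n·x̄)/(σ² + n·σ₀²) = (0.0576·8.37 + 3.8416·40.35)/19.2656 = 155.490672/19.2656 = 8.0709.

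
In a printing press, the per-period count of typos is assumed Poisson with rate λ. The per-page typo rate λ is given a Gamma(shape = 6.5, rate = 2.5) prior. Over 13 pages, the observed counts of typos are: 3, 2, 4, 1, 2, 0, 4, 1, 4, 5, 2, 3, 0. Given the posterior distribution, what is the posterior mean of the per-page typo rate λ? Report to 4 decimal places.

2.4194

With a Gamma(shape α, rate β) prior, the Poisson likelihood is conjugate: the posterior is Gamma(α + ΣXᵢ, β + n).
Sum of counts S = 31 over n = 13 pages.
Posterior: Gamma(α+S, β+n) = Gamma(6.5+31, 2.5+13) = Gamma(37.5, 15.5).
Posterior mean = α/β = 37.5/15.5 = 2.4194.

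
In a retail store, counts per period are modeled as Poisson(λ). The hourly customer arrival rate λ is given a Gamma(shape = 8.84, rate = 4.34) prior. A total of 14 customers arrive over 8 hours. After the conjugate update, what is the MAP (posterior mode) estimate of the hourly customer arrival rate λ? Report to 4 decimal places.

With a Gamma(shape α, rate β) prior, the Poisson likelihood is conjugate: the posterior is Gamma(α + ΣXᵢ, β + n).
Posterior: Gamma(α+S, β+n) = Gamma(8.84+14, 4.34+8) = Gamma(22.84, 12.34).
Mode of Gamma(α,β) for α≥1 is (α−1)/β = 21.84/12.34 = 1.7699.

1.7699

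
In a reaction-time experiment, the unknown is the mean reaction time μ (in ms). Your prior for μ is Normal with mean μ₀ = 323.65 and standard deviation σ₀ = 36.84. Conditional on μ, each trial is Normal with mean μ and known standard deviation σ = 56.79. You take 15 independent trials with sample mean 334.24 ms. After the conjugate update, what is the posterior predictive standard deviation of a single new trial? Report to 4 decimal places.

58.4013

For Normal data with known variance σ², a Normal(μ₀, σ₀²) prior on μ is conjugate. Posterior precision = 1/σ₀² + n/σ²; posterior mean is the precision-weighted average of μ₀ and x̄.
σ₀² = 36.84² = 1357.1856, σ² = 56.79² = 3225.1041; σ² + n·σ₀² = 3225.1041 + 15·1357.1856 = 23582.8881.
Posterior precision = 1/σ₀² + n/σ² = 1/1357.1856 + 15/3225.1041 = (σ² + n·σ₀²)/(σ₀²σ²) = 23582.8881/(1357.1856·3225.1041); posterior variance σₙ² = σ₀²σ²/(σ² + n·σ₀²) = 1357.1856·3225.1041/23582.8881 = 185.603427.
Predictive variance for one new observation = σₙ² + σ² = 1357.1856·3225.1041/23582.8881 + 3225.1041 = σ²·(σ₀² + 23582.8881)/23582.8881 = 3225.1041·24940.0737/23582.8881 = 3410.707527; SD = √(3225.1041·24940.0737/23582.8881) = 58.4013.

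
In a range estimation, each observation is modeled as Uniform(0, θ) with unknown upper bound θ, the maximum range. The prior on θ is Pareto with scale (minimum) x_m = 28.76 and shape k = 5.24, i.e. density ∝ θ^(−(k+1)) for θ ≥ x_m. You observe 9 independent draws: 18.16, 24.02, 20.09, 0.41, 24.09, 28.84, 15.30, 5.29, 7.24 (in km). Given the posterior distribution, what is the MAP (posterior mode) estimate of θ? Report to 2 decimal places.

28.84

A Pareto(scale x_m, shape k) prior on the upper bound θ of Uniform(0, θ) is conjugate: posterior is Pareto(max(x_m, max xᵢ), k + n).
Sample maximum = 28.84; prior scale x_m = 28.76 → posterior scale = max = 28.84.
Posterior shape = 5.24 + 9 = 14.24.
The Pareto density is decreasing on [x_m, ∞), so the mode is x_m = 28.84.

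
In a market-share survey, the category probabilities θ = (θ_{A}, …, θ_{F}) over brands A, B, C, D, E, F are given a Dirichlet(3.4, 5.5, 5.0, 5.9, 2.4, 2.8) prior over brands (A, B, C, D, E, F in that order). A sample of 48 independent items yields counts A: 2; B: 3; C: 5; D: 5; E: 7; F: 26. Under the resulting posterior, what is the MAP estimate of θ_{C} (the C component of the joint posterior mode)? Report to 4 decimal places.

The Dirichlet prior is conjugate to the Multinomial likelihood: each posterior αⱼ = prior αⱼ + observed count nⱼ.
Posterior concentration: (5.4, 8.5, 10.0, 10.9, 9.4, 28.8), total = 73.0.
Joint mode component: (α_{C}−1)/(Σα−K) = 9.0/67.0 = 0.1343.

0.1343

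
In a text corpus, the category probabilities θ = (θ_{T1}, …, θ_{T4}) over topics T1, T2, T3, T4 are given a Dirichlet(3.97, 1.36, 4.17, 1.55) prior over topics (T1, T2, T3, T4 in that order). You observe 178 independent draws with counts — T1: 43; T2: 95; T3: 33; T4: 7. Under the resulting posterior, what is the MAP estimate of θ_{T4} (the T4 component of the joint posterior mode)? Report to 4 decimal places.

The Dirichlet prior is conjugate to the Multinomial likelihood: each posterior αⱼ = prior αⱼ + observed count nⱼ.
Posterior concentration: (46.97, 96.36, 37.17, 8.55), total = 189.05.
Joint mode component: (α_{T4}−1)/(Σα−K) = 7.55/185.05 = 0.0408.

0.0408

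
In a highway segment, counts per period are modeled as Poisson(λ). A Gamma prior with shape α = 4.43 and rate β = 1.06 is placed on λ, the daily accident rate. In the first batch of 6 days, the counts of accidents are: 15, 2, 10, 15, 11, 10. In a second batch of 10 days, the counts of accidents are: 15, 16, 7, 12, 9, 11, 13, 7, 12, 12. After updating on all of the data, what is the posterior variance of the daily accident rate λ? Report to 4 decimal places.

0.6234

With a Gamma(shape α, rate β) prior, the Poisson likelihood is conjugate: the posterior is Gamma(α + ΣXᵢ, β + n).
Batch 1: sum of counts S = 63 over n = 6 days.
After batch 1: Gamma(α+S, β+n) = Gamma(4.43+63, 1.06+6) = Gamma(67.43, 7.06).
Batch 2: sum of counts S = 114 over n = 10 days.
After batch 2: Gamma(α+S, β+n) = Gamma(67.43+114, 7.06+10) = Gamma(181.43, 17.06).
Var = α/β² = 181.43/17.06² = 0.6234.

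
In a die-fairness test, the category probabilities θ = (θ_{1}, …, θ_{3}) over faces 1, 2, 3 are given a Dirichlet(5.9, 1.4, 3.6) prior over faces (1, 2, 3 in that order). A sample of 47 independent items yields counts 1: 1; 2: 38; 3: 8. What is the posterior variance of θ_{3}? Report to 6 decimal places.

The Dirichlet prior is conjugate to the Multinomial likelihood: each posterior αⱼ = prior αⱼ + observed count nⱼ.
Posterior concentration: (6.9, 39.4, 11.6), total = 57.9.
Var[θ_j] = α_j(Σα−α_j)/((Σα)²(Σα+1)) = 11.6·46.3/(57.9²·58.9) = 0.002720.

0.002720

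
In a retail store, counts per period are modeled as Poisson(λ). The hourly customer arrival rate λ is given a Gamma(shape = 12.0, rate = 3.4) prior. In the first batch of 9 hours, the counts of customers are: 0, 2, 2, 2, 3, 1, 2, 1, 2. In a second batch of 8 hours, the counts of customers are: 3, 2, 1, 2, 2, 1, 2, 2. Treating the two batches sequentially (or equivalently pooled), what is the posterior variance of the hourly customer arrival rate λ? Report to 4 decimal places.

0.1009

With a Gamma(shape α, rate β) prior, the Poisson likelihood is conjugate: the posterior is Gamma(α + ΣXᵢ, β + n).
Batch 1: sum of counts S = 15 over n = 9 hours.
After batch 1: Gamma(α+S, β+n) = Gamma(12.0+15, 3.4+9) = Gamma(27.0, 12.4).
Batch 2: sum of counts S = 15 over n = 8 hours.
After batch 2: Gamma(α+S, β+n) = Gamma(27.0+15, 12.4+8) = Gamma(42.0, 20.4).
Var = α/β² = 42.0/20.4² = 0.1009.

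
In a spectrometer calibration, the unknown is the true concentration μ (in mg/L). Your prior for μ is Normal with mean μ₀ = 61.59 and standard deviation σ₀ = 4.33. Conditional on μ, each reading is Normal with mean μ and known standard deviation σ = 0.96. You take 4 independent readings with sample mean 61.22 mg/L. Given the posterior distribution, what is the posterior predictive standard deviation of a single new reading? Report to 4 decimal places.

1.0720

For Normal data with known variance σ², a Normal(μ₀, σ₀²) prior on μ is conjugate. Posterior precision = 1/σ₀² + n/σ²; posterior mean is the precision-weighted average of μ₀ and x̄.
σ₀² = 4.33² = 18.7489, σ² = 0.96² = 0.9216; σ² + n·σ₀² = 0.9216 + 4·18.7489 = 75.9172.
Posterior precision = 1/σ₀² + n/σ² = 1/18.7489 + 4/0.9216 = (σ² + n·σ₀²)/(σ₀²σ²) = 75.9172/(18.7489·0.9216); posterior variance σₙ² = σ₀²σ²/(σ² + n·σ₀²) = 18.7489·0.9216/75.9172 = 0.227603.
Predictive variance for one new observation = σₙ² + σ² = 18.7489·0.9216/75.9172 + 0.9216 = σ²·(σ₀² + 75.9172)/75.9172 = 0.9216·94.6661/75.9172 = 1.149203; SD = √(0.9216·94.6661/75.9172) = 1.0720.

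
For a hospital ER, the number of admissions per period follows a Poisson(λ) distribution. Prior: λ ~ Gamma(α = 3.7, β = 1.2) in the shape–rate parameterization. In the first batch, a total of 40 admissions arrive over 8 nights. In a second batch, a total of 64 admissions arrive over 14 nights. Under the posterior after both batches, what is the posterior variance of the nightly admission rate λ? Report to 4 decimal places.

0.2001

With a Gamma(shape α, rate β) prior, the Poisson likelihood is conjugate: the posterior is Gamma(α + ΣXᵢ, β + n).
After batch 1: Gamma(α+S, β+n) = Gamma(3.7+40, 1.2+8) = Gamma(43.7, 9.2).
After batch 2: Gamma(α+S, β+n) = Gamma(43.7+64, 9.2+14) = Gamma(107.7, 23.2).
Var = α/β² = 107.7/23.2² = 0.2001.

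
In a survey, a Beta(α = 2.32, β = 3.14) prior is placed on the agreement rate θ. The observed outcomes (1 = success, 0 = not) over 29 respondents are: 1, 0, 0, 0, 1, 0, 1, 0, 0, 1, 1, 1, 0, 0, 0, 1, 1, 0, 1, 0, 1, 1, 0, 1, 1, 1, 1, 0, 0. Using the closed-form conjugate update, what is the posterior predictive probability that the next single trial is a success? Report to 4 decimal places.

The Beta prior is conjugate to a Binomial/Bernoulli likelihood; the update adds successes to α and failures to β.
Posterior: Beta(α+k, β+n−k) = Beta(2.32+15, 3.14+14) = Beta(17.32, 17.14).
For a single future Bernoulli trial, P(success | data) = α/(α+β) = 0.5026.

0.5026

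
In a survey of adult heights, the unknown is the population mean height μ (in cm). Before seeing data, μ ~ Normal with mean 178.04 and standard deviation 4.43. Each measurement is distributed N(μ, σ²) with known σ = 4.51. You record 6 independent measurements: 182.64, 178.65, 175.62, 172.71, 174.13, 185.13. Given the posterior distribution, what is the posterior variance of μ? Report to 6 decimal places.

2.890679

For Normal data with known variance σ², a Normal(μ₀, σ₀²) prior on μ is conjugate. Posterior precision = 1/σ₀² + n/σ²; posterior mean is the precision-weighted average of μ₀ and x̄.
σ₀² = 4.43² = 19.6249, σ² = 4.51² = 20.3401; σ² + n·σ₀² = 20.3401 + 6·19.6249 = 138.0895.
Posterior precision = 1/σ₀² + n/σ² = 1/19.6249 + 6/20.3401 = (σ² + n·σ₀²)/(σ₀²σ²) = 138.0895/(19.6249·20.3401); posterior variance σₙ² = σ₀²σ²/(σ² + n·σ₀²) = 19.6249·20.3401/138.0895 = 2.890679.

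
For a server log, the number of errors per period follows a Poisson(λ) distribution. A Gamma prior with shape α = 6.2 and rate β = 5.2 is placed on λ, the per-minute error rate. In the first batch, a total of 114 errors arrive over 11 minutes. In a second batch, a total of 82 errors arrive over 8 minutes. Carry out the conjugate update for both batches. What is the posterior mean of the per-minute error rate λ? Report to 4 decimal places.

8.3554

With a Gamma(shape α, rate β) prior, the Poisson likelihood is conjugate: the posterior is Gamma(α + ΣXᵢ, β + n).
After batch 1: Gamma(α+S, β+n) = Gamma(6.2+114, 5.2+11) = Gamma(120.2, 16.2).
After batch 2: Gamma(α+S, β+n) = Gamma(120.2+82, 16.2+8) = Gamma(202.2, 24.2).
Posterior mean = α/β = 202.2/24.2 = 8.3554.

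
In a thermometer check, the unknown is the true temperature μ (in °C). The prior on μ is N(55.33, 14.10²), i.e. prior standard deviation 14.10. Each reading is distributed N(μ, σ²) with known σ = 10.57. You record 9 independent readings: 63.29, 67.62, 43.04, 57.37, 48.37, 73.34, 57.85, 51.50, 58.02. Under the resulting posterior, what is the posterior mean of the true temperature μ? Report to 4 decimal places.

For Normal data with known variance σ², a Normal(μ₀, σ₀²) prior on μ is conjugate. Posterior precision = 1/σ₀² + n/σ²; posterior mean is the precision-weighted average of μ₀ and x̄.
Σxᵢ = 63.29 + 67.62 + 43.04 + 57.37 + 48.37 + 73.34 + 57.85 + 51.50 + 58.02 = 520.4, so n·x̄ = 520.4.
σ₀² = 14.10² = 198.81, σ² = 10.57² = 111.7249; σ² + n·σ₀² = 111.7249 + 9·198.81 = 1901.0149.
Posterior mean = (μ₀/σ₀² + n·x̄/σ²)/(1/σ₀² + n/σ²) = (σ²·μ₀ + σ₀²·n·x̄)/(σ² + n·σ₀²) = (111.7249·55.33 + 198.81·520.4)/1901.0149 = 109642.462717/1901.0149 = 57.6758.

57.6758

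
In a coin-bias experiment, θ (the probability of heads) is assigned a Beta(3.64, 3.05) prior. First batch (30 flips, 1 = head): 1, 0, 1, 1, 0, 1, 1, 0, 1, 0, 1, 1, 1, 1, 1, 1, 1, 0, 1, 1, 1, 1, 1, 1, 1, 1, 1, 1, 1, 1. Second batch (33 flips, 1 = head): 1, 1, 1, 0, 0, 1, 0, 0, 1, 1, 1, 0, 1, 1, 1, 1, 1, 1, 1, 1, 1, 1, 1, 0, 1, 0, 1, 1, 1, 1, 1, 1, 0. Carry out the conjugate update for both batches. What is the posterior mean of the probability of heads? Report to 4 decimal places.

The Beta prior is conjugate to a Binomial/Bernoulli likelihood; the update adds successes to α and failures to β.
After batch 1: Beta(3.64+25, 3.05+5) = Beta(28.64, 8.05).
After batch 2: Beta(28.64+25, 8.05+8) = Beta(53.64, 16.05).
Posterior mean = α/(α+β) = 53.64/69.69 = 0.7697.

0.7697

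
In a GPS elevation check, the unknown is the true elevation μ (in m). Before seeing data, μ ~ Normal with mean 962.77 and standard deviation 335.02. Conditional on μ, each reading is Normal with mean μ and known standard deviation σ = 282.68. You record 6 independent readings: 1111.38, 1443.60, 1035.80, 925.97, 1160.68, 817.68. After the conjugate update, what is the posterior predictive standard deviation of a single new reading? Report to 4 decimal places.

303.0071

For Normal data with known variance σ², a Normal(μ₀, σ₀²) prior on μ is conjugate. Posterior precision = 1/σ₀² + n/σ²; posterior mean is the precision-weighted average of μ₀ and x̄.
σ₀² = 335.02² = 112238.4004, σ² = 282.68² = 79907.9824; σ² + n·σ₀² = 79907.9824 + 6·112238.4004 = 753338.3848.
Posterior precision = 1/σ₀² + n/σ² = 1/112238.4004 + 6/79907.9824 = (σ² + n·σ₀²)/(σ₀²σ²) = 753338.3848/(112238.4004·79907.9824); posterior variance σₙ² = σ₀²σ²/(σ² + n·σ₀²) = 112238.4004·79907.9824/753338.3848 = 11905.332723.
Predictive variance for one new observation = σₙ² + σ² = 112238.4004·79907.9824/753338.3848 + 79907.9824 = σ²·(σ₀² + 753338.3848)/753338.3848 = 79907.9824·865576.7852/753338.3848 = 91813.315123; SD = √(79907.9824·865576.7852/753338.3848) = 303.0071.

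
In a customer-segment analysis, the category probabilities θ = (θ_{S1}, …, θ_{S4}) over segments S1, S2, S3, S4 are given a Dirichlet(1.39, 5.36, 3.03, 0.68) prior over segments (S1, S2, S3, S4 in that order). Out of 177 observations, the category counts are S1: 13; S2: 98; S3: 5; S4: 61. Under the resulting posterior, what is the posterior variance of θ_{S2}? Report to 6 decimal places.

The Dirichlet prior is conjugate to the Multinomial likelihood: each posterior αⱼ = prior αⱼ + observed count nⱼ.
Posterior concentration: (14.39, 103.36, 8.03, 61.68), total = 187.46.
Var[θ_j] = α_j(Σα−α_j)/((Σα)²(Σα+1)) = 103.36·84.10/(187.46²·188.46) = 0.001313.

0.001313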